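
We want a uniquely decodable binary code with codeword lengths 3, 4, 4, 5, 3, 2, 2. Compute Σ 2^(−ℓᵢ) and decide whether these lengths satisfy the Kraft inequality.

0.90625; yes

With common denominator 2^5 = 32: Σ 2^(−ℓᵢ) = 4/32 + 2/32 + 2/32 + 1/32 + 4/32 + 8/32 + 8/32 = 29/32 = 0.90625.
Kraft's inequality requires Σ ≤ 1; here Σ = 0.90625 ≤ 1, so such a prefix code exists.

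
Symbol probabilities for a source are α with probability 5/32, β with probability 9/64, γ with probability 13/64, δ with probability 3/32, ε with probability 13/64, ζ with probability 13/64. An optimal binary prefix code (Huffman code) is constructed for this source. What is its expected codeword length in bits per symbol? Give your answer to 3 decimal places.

Repeatedly combine the two least-probable nodes; the expected code length is the sum of the merged weights.
merge 3/32 + 9/64 → 15/64
merge 5/32 + 13/64 → 23/64
merge 13/64 + 13/64 → 13/32
merge 15/64 + 23/64 → 19/32
merge 13/32 + 19/32 → 1
L = 15/64 + 23/64 + 13/32 + 19/32 + 1 = 83/32 ≈ 2.594 bits/symbol.

2.594 bits/symbol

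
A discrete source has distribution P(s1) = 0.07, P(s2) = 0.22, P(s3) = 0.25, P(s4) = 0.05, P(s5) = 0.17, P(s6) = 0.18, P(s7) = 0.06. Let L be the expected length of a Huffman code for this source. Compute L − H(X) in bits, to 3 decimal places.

0.051 bits

Entropy H = −Σ p log₂ p ≈ 2.5887 bits.
Huffman merges: 1/20+3/50→11/100; 7/100+11/100→9/50; 17/100+9/50→7/20; 9/50+11/50→2/5; 1/4+7/20→3/5; 2/5+3/5→1. L = 66/25 ≈ 2.6400.
L − H = 2.6400 − 2.5887 = 0.051 bits.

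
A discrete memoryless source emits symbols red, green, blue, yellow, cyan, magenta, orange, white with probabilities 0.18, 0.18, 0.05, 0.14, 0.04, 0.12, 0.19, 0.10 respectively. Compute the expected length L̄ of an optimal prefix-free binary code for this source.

2.9 bits/symbol

Repeatedly combine the two least-probable nodes; the expected code length is the sum of the merged weights.
merge 1/25 + 1/20 → 9/100
merge 9/100 + 1/10 → 19/100
merge 3/25 + 7/50 → 13/50
merge 9/50 + 9/50 → 9/25
merge 19/100 + 19/100 → 19/50
merge 13/50 + 9/25 → 31/50
merge 19/50 + 31/50 → 1
L = 9/100 + 19/100 + 13/50 + 9/25 + 19/50 + 31/50 + 1 = 29/10 = 2.9 bits/symbol.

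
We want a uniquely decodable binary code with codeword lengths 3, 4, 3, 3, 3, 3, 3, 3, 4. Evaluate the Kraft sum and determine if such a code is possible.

1; yes

With common denominator 2^4 = 16: Σ 2^(−ℓᵢ) = 2/16 + 1/16 + 2/16 + 2/16 + 2/16 + 2/16 + 2/16 + 2/16 + 1/16 = 16/16 = 1.
Kraft's inequality requires Σ ≤ 1; here Σ = 1 ≤ 1, so such a prefix code exists.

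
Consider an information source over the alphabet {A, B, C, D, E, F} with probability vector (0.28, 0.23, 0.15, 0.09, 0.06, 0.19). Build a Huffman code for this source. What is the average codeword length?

Repeatedly combine the two least-probable nodes; the expected code length is the sum of the merged weights.
merge 3/50 + 9/100 → 3/20
merge 3/20 + 3/20 → 3/10
merge 19/100 + 23/100 → 21/50
merge 7/25 + 3/10 → 29/50
merge 21/50 + 29/50 → 1
L = 3/20 + 3/10 + 21/50 + 29/50 + 1 = 49/20 = 2.45 bits/symbol.

2.45 bits/symbol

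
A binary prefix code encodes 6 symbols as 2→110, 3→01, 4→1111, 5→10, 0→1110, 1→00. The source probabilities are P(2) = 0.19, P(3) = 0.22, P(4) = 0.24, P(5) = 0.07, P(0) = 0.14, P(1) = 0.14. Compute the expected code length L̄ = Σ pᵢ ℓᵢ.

2.95 bits/symbol

L̄ = Σ pᵢ·ℓᵢ = 0.19·3 + 0.22·2 + 0.24·4 + 0.07·2 + 0.14·4 + 0.14·2 = 2.95 bits/symbol.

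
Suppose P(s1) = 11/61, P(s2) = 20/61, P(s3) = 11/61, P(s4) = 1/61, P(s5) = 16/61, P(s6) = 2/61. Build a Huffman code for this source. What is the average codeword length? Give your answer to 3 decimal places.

2.279 bits/symbol

Repeatedly combine the two least-probable nodes; the expected code length is the sum of the merged weights.
merge 1/61 + 2/61 → 3/61
merge 3/61 + 11/61 → 14/61
merge 11/61 + 14/61 → 25/61
merge 16/61 + 20/61 → 36/61
merge 25/61 + 36/61 → 1
L = 3/61 + 14/61 + 25/61 + 36/61 + 1 = 139/61 ≈ 2.279 bits/symbol.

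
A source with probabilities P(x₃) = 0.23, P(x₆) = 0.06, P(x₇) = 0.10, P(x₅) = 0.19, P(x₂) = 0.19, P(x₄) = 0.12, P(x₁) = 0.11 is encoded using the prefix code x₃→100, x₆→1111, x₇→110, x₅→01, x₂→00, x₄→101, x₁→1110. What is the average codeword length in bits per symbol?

2.79 bits/symbol

L̄ = Σ pᵢ·ℓᵢ = 0.23·3 + 0.06·4 + 0.10·3 + 0.19·2 + 0.19·2 + 0.12·3 + 0.11·4 = 2.79 bits/symbol.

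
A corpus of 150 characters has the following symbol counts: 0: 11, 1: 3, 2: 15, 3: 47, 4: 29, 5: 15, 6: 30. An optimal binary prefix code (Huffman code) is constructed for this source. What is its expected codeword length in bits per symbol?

2.58 bits/symbol

Probabilities are the counts divided by 150.
Repeatedly combine the two least-probable nodes; the expected code length is the sum of the merged weights.
merge 1/50 + 11/150 → 7/75
merge 7/75 + 1/10 → 29/150
merge 1/10 + 29/150 → 22/75
merge 29/150 + 1/5 → 59/150
merge 22/75 + 47/150 → 91/150
merge 59/150 + 91/150 → 1
L = 7/75 + 29/150 + 22/75 + 59/150 + 91/150 + 1 = 129/50 = 2.58 bits/symbol.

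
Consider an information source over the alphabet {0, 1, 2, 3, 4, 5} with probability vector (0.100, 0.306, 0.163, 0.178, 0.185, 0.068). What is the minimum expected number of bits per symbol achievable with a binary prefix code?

Repeatedly combine the two least-probable nodes; the expected code length is the sum of the merged weights.
merge 17/250 + 1/10 → 21/125
merge 163/1000 + 21/125 → 331/1000
merge 89/500 + 37/200 → 363/1000
merge 153/500 + 331/1000 → 637/1000
merge 363/1000 + 637/1000 → 1
L = 21/125 + 331/1000 + 363/1000 + 637/1000 + 1 = 2499/1000 = 2.499 bits/symbol.

2.499 bits/symbol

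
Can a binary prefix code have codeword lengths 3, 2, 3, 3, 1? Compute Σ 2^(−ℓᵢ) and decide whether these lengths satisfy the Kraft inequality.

1.125; no

With common denominator 2^3 = 8: Σ 2^(−ℓᵢ) = 1/8 + 2/8 + 1/8 + 1/8 + 4/8 = 9/8 = 1.125.
Kraft's inequality requires Σ ≤ 1; here Σ = 1.125 > 1, so no such prefix code exists.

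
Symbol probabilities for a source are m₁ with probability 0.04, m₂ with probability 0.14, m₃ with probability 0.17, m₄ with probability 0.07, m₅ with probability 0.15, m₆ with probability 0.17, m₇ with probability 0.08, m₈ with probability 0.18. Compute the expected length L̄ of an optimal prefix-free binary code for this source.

2.93 bits/symbol

Repeatedly combine the two least-probable nodes; the expected code length is the sum of the merged weights.
merge 1/25 + 7/100 → 11/100
merge 2/25 + 11/100 → 19/100
merge 7/50 + 3/20 → 29/100
merge 17/100 + 17/100 → 17/50
merge 9/50 + 19/100 → 37/100
merge 29/100 + 17/50 → 63/100
merge 37/100 + 63/100 → 1
L = 11/100 + 19/100 + 29/100 + 17/50 + 37/100 + 63/100 + 1 = 293/100 = 2.93 bits/symbol.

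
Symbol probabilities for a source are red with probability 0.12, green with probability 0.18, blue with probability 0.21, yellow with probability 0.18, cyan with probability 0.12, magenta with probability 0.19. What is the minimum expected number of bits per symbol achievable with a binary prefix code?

2.6 bits/symbol

Repeatedly combine the two least-probable nodes; the expected code length is the sum of the merged weights.
merge 3/25 + 3/25 → 6/25
merge 9/50 + 9/50 → 9/25
merge 19/100 + 21/100 → 2/5
merge 6/25 + 9/25 → 3/5
merge 2/5 + 3/5 → 1
L = 6/25 + 9/25 + 2/5 + 3/5 + 1 = 13/5 = 2.6 bits/symbol.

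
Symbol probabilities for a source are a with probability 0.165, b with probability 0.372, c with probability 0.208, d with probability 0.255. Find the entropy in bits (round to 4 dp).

H = −Σ pᵢ log₂ pᵢ.
−0.165·log₂(0.165) = 0.4289
−0.372·log₂(0.372) = 0.5307
−0.208·log₂(0.208) = 0.4712
−0.255·log₂(0.255) = 0.5027
Sum ≈ 1.9335 → 1.9335 bits.

1.9335 bits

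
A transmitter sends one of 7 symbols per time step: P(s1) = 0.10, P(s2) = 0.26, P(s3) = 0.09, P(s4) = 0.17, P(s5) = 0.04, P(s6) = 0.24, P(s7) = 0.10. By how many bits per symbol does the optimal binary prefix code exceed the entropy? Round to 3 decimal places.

Entropy H = −Σ p log₂ p ≈ 2.5968 bits.
Huffman merges: 1/25+9/100→13/100; 1/10+1/10→1/5; 13/100+17/100→3/10; 1/5+6/25→11/25; 13/50+3/10→14/25; 11/25+14/25→1. L = 263/100 ≈ 2.6300.
L − H = 2.6300 − 2.5968 = 0.033 bits.

0.033 bits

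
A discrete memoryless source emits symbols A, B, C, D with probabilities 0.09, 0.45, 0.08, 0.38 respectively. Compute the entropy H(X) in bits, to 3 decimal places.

1.653 bits

H = −Σ pᵢ log₂ pᵢ.
−0.09·log₂(0.09) = 0.3127
−0.45·log₂(0.45) = 0.5184
−0.08·log₂(0.08) = 0.2915
−0.38·log₂(0.38) = 0.5305
Sum ≈ 1.6530 → 1.653 bits.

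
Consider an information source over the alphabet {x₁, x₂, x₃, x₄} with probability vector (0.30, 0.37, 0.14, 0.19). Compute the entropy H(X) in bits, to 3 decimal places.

1.904 bits

H = −Σ pᵢ log₂ pᵢ.
−0.30·log₂(0.30) = 0.5211
−0.37·log₂(0.37) = 0.5307
−0.14·log₂(0.14) = 0.3971
−0.19·log₂(0.19) = 0.4552
Sum ≈ 1.9042 → 1.904 bits.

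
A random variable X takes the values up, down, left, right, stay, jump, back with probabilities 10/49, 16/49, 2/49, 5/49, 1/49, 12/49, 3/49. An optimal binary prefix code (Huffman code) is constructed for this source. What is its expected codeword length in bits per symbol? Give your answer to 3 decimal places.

Repeatedly combine the two least-probable nodes; the expected code length is the sum of the merged weights.
merge 1/49 + 2/49 → 3/49
merge 3/49 + 3/49 → 6/49
merge 5/49 + 6/49 → 11/49
merge 10/49 + 11/49 → 3/7
merge 12/49 + 16/49 → 4/7
merge 3/7 + 4/7 → 1
L = 3/49 + 6/49 + 11/49 + 3/7 + 4/7 + 1 = 118/49 ≈ 2.408 bits/symbol.

2.408 bits/symbol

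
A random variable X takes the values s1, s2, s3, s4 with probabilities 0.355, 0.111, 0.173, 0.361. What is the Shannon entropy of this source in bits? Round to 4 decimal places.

H = −Σ pᵢ log₂ pᵢ.
−0.355·log₂(0.355) = 0.5304
−0.111·log₂(0.111) = 0.3520
−0.173·log₂(0.173) = 0.4379
−0.361·log₂(0.361) = 0.5306
Sum ≈ 1.8510 → 1.8510 bits.

1.8510 bits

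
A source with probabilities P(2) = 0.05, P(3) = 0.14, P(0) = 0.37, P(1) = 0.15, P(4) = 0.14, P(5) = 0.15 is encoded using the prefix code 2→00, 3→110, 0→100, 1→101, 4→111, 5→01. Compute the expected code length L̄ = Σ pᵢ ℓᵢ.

2.8 bits/symbol

L̄ = Σ pᵢ·ℓᵢ = 0.05·2 + 0.14·3 + 0.37·3 + 0.15·3 + 0.14·3 + 0.15·2 = 2.8 bits/symbol.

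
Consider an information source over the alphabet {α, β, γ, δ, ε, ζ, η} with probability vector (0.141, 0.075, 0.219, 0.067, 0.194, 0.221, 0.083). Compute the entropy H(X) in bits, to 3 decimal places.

2.658 bits

H = −Σ pᵢ log₂ pᵢ.
−0.141·log₂(0.141) = 0.3985
−0.075·log₂(0.075) = 0.2803
−0.219·log₂(0.219) = 0.4798
−0.067·log₂(0.067) = 0.2613
−0.194·log₂(0.194) = 0.4590
−0.221·log₂(0.221) = 0.4813
−0.083·log₂(0.083) = 0.2980
Sum ≈ 2.6582 → 2.658 bits.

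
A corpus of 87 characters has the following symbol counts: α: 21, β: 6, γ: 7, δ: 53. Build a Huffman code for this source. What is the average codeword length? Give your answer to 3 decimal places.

1.540 bits/symbol

Probabilities are the counts divided by 87.
Repeatedly combine the two least-probable nodes; the expected code length is the sum of the merged weights.
merge 2/29 + 7/87 → 13/87
merge 13/87 + 7/29 → 34/87
merge 34/87 + 53/87 → 1
L = 13/87 + 34/87 + 1 = 134/87 ≈ 1.540 bits/symbol.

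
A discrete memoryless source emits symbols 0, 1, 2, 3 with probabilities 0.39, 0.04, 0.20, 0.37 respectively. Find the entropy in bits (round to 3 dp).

1.711 bits

H = −Σ pᵢ log₂ pᵢ.
−0.39·log₂(0.39) = 0.5298
−0.04·log₂(0.04) = 0.1858
−0.20·log₂(0.20) = 0.4644
−0.37·log₂(0.37) = 0.5307
Sum ≈ 1.7107 → 1.711 bits.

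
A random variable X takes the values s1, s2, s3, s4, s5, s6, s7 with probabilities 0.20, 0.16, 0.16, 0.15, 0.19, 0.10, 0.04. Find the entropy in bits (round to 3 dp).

H = −Σ pᵢ log₂ pᵢ.
−0.20·log₂(0.20) = 0.4644
−0.16·log₂(0.16) = 0.4230
−0.16·log₂(0.16) = 0.4230
−0.15·log₂(0.15) = 0.4105
−0.19·log₂(0.19) = 0.4552
−0.10·log₂(0.10) = 0.3322
−0.04·log₂(0.04) = 0.1858
Sum ≈ 2.6941 → 2.694 bits.

2.694 bits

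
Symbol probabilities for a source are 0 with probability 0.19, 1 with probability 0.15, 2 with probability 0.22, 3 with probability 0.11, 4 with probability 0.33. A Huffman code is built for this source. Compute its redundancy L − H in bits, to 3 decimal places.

0.036 bits

Entropy H = −Σ p log₂ p ≈ 2.2245 bits.
Huffman merges: 11/100+3/20→13/50; 19/100+11/50→41/100; 13/50+33/100→59/100; 41/100+59/100→1. L = 113/50 ≈ 2.2600.
L − H = 2.2600 − 2.2245 = 0.036 bits.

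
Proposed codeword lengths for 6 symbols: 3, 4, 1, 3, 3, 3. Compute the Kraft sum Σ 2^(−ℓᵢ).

With common denominator 2^4 = 16: Σ 2^(−ℓᵢ) = 2/16 + 1/16 + 8/16 + 2/16 + 2/16 + 2/16 = 17/16 = 1.0625.

1.0625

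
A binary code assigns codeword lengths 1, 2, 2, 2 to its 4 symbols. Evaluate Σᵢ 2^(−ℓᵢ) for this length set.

With common denominator 2^2 = 4: Σ 2^(−ℓᵢ) = 2/4 + 1/4 + 1/4 + 1/4 = 5/4 = 1.25.

1.25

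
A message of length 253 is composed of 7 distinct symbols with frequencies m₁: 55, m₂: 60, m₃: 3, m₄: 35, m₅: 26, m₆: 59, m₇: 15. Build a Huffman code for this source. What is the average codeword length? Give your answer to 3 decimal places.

2.557 bits/symbol

Probabilities are the counts divided by 253.
Repeatedly combine the two least-probable nodes; the expected code length is the sum of the merged weights.
merge 3/253 + 15/253 → 18/253
merge 18/253 + 26/253 → 4/23
merge 35/253 + 4/23 → 79/253
merge 5/23 + 59/253 → 114/253
merge 60/253 + 79/253 → 139/253
merge 114/253 + 139/253 → 1
L = 18/253 + 4/23 + 79/253 + 114/253 + 139/253 + 1 = 647/253 ≈ 2.557 bits/symbol.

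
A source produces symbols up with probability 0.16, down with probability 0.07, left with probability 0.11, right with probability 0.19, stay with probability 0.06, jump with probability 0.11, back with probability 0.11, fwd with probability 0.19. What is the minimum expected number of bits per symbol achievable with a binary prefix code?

Repeatedly combine the two least-probable nodes; the expected code length is the sum of the merged weights.
merge 3/50 + 7/100 → 13/100
merge 11/100 + 11/100 → 11/50
merge 11/100 + 13/100 → 6/25
merge 4/25 + 19/100 → 7/20
merge 19/100 + 11/50 → 41/100
merge 6/25 + 7/20 → 59/100
merge 41/100 + 59/100 → 1
L = 13/100 + 11/50 + 6/25 + 7/20 + 41/100 + 59/100 + 1 = 147/50 = 2.94 bits/symbol.

2.94 bits/symbol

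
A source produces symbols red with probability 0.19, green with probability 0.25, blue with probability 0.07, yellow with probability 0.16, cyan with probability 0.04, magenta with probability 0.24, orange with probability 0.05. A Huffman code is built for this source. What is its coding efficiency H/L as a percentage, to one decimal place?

Entropy H = −Σ p log₂ p ≈ 2.5428 bits.
Huffman merges: 1/25+1/20→9/100; 7/100+9/100→4/25; 4/25+4/25→8/25; 19/100+6/25→43/100; 1/4+8/25→57/100; 43/100+57/100→1. L = 257/100 ≈ 2.5700.
Efficiency = H/L = 2.5428/2.5700 = 98.9%.

98.9%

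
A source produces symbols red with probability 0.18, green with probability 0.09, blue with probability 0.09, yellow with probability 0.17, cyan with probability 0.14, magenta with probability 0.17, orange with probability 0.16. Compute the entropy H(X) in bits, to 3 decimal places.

H = −Σ pᵢ log₂ pᵢ.
−0.18·log₂(0.18) = 0.4453
−0.09·log₂(0.09) = 0.3127
−0.09·log₂(0.09) = 0.3127
−0.17·log₂(0.17) = 0.4346
−0.14·log₂(0.14) = 0.3971
−0.17·log₂(0.17) = 0.4346
−0.16·log₂(0.16) = 0.4230
Sum ≈ 2.7599 → 2.760 bits.

2.760 bits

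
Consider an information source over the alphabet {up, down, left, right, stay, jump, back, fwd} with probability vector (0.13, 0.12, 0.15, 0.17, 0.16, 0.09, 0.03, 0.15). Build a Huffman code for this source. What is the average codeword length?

2.95 bits/symbol

Repeatedly combine the two least-probable nodes; the expected code length is the sum of the merged weights.
merge 3/100 + 9/100 → 3/25
merge 3/25 + 3/25 → 6/25
merge 13/100 + 3/20 → 7/25
merge 3/20 + 4/25 → 31/100
merge 17/100 + 6/25 → 41/100
merge 7/25 + 31/100 → 59/100
merge 41/100 + 59/100 → 1
L = 3/25 + 6/25 + 7/25 + 31/100 + 41/100 + 59/100 + 1 = 59/20 = 2.95 bits/symbol.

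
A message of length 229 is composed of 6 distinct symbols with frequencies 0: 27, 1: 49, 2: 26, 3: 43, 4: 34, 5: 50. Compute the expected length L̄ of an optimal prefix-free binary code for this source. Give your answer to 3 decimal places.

Probabilities are the counts divided by 229.
Repeatedly combine the two least-probable nodes; the expected code length is the sum of the merged weights.
merge 26/229 + 27/229 → 53/229
merge 34/229 + 43/229 → 77/229
merge 49/229 + 50/229 → 99/229
merge 53/229 + 77/229 → 130/229
merge 99/229 + 130/229 → 1
L = 53/229 + 77/229 + 99/229 + 130/229 + 1 = 588/229 ≈ 2.568 bits/symbol.

2.568 bits/symbol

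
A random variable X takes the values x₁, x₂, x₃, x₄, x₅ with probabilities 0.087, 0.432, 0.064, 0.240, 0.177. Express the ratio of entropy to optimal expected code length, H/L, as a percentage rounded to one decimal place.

Entropy H = −Σ p log₂ p ≈ 2.0197 bits.
Huffman merges: 8/125+87/1000→151/1000; 151/1000+177/1000→41/125; 6/25+41/125→71/125; 54/125+71/125→1. L = 2047/1000 ≈ 2.0470.
Efficiency = H/L = 2.0197/2.0470 = 98.7%.

98.7%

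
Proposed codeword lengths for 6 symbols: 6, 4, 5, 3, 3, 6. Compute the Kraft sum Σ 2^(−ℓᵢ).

0.375

With common denominator 2^6 = 64: Σ 2^(−ℓᵢ) = 1/64 + 4/64 + 2/64 + 8/64 + 8/64 + 1/64 = 24/64 = 0.375.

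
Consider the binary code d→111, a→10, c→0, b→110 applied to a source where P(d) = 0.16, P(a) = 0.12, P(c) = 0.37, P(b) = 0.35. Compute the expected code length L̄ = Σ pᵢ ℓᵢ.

2.14 bits/symbol

L̄ = Σ pᵢ·ℓᵢ = 0.16·3 + 0.12·2 + 0.37·1 + 0.35·3 = 2.14 bits/symbol.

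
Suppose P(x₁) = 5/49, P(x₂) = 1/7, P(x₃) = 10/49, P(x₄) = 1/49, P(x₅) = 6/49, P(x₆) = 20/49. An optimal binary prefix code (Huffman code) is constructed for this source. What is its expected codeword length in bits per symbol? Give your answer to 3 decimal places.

2.306 bits/symbol

Repeatedly combine the two least-probable nodes; the expected code length is the sum of the merged weights.
merge 1/49 + 5/49 → 6/49
merge 6/49 + 6/49 → 12/49
merge 1/7 + 10/49 → 17/49
merge 12/49 + 17/49 → 29/49
merge 20/49 + 29/49 → 1
L = 6/49 + 12/49 + 17/49 + 29/49 + 1 = 113/49 ≈ 2.306 bits/symbol.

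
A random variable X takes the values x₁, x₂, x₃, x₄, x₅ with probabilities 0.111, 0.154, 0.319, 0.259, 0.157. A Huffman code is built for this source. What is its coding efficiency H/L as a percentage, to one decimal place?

Entropy H = −Σ p log₂ p ≈ 2.2177 bits.
Huffman merges: 111/1000+77/500→53/200; 157/1000+259/1000→52/125; 53/200+319/1000→73/125; 52/125+73/125→1. L = 453/200 ≈ 2.2650.
Efficiency = H/L = 2.2177/2.2650 = 97.9%.

97.9%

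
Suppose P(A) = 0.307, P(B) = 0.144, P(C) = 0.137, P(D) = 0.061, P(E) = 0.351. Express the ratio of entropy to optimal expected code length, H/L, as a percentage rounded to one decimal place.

95.7%

Entropy H = −Σ p log₂ p ≈ 2.0948 bits.
Huffman merges: 61/1000+137/1000→99/500; 18/125+99/500→171/500; 307/1000+171/500→649/1000; 351/1000+649/1000→1. L = 2189/1000 ≈ 2.1890.
Efficiency = H/L = 2.0948/2.1890 = 95.7%.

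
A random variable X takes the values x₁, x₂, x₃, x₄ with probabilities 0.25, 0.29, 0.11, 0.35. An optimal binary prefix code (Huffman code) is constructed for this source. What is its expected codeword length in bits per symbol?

2 bits/symbol

Repeatedly combine the two least-probable nodes; the expected code length is the sum of the merged weights.
merge 11/100 + 1/4 → 9/25
merge 29/100 + 7/20 → 16/25
merge 9/25 + 16/25 → 1
L = 9/25 + 16/25 + 1 = 2 bits/symbol.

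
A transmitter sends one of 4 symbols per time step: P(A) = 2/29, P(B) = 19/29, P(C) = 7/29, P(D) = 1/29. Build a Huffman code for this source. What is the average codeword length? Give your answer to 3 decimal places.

1.448 bits/symbol

Repeatedly combine the two least-probable nodes; the expected code length is the sum of the merged weights.
merge 1/29 + 2/29 → 3/29
merge 3/29 + 7/29 → 10/29
merge 10/29 + 19/29 → 1
L = 3/29 + 10/29 + 1 = 42/29 ≈ 1.448 bits/symbol.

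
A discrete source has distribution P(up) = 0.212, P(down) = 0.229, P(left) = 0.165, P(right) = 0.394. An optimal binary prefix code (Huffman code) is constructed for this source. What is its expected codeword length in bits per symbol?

1.983 bits/symbol

Repeatedly combine the two least-probable nodes; the expected code length is the sum of the merged weights.
merge 33/200 + 53/250 → 377/1000
merge 229/1000 + 377/1000 → 303/500
merge 197/500 + 303/500 → 1
L = 377/1000 + 303/500 + 1 = 1983/1000 = 1.983 bits/symbol.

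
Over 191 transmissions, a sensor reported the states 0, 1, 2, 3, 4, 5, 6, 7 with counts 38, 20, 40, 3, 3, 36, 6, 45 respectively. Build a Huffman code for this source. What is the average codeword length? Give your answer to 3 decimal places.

2.618 bits/symbol

Probabilities are the counts divided by 191.
Repeatedly combine the two least-probable nodes; the expected code length is the sum of the merged weights.
merge 3/191 + 3/191 → 6/191
merge 6/191 + 6/191 → 12/191
merge 12/191 + 20/191 → 32/191
merge 32/191 + 36/191 → 68/191
merge 38/191 + 40/191 → 78/191
merge 45/191 + 68/191 → 113/191
merge 78/191 + 113/191 → 1
L = 6/191 + 12/191 + 32/191 + 68/191 + 78/191 + 113/191 + 1 = 500/191 ≈ 2.618 bits/symbol.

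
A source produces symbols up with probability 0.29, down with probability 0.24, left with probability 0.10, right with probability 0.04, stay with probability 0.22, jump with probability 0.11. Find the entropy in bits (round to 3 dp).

2.361 bits

H = −Σ pᵢ log₂ pᵢ.
−0.29·log₂(0.29) = 0.5179
−0.24·log₂(0.24) = 0.4941
−0.10·log₂(0.10) = 0.3322
−0.04·log₂(0.04) = 0.1858
−0.22·log₂(0.22) = 0.4806
−0.11·log₂(0.11) = 0.3503
Sum ≈ 2.3608 → 2.361 bits.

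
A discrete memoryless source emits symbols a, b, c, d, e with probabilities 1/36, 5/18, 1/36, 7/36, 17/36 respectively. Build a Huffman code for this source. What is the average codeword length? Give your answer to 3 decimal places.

1.833 bits/symbol

Repeatedly combine the two least-probable nodes; the expected code length is the sum of the merged weights.
merge 1/36 + 1/36 → 1/18
merge 1/18 + 7/36 → 1/4
merge 1/4 + 5/18 → 19/36
merge 17/36 + 19/36 → 1
L = 1/18 + 1/4 + 19/36 + 1 = 11/6 ≈ 1.833 bits/symbol.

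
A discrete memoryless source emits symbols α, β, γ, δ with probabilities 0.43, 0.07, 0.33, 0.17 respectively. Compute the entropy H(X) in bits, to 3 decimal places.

1.755 bits

H = −Σ pᵢ log₂ pᵢ.
−0.43·log₂(0.43) = 0.5236
−0.07·log₂(0.07) = 0.2686
−0.33·log₂(0.33) = 0.5278
−0.17·log₂(0.17) = 0.4346
Sum ≈ 1.7545 → 1.755 bits.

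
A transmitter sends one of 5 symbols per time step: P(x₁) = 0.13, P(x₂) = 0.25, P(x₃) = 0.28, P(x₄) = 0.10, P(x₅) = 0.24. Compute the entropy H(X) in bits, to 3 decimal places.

2.223 bits

H = −Σ pᵢ log₂ pᵢ.
−0.13·log₂(0.13) = 0.3826
−0.25·log₂(0.25) = 0.5000
−0.28·log₂(0.28) = 0.5142
−0.10·log₂(0.10) = 0.3322
−0.24·log₂(0.24) = 0.4941
Sum ≈ 2.2232 → 2.223 bits.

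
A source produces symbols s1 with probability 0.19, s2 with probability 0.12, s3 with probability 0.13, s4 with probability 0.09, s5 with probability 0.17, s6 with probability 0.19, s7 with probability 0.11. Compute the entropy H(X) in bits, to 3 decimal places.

H = −Σ pᵢ log₂ pᵢ.
−0.19·log₂(0.19) = 0.4552
−0.12·log₂(0.12) = 0.3671
−0.13·log₂(0.13) = 0.3826
−0.09·log₂(0.09) = 0.3127
−0.17·log₂(0.17) = 0.4346
−0.19·log₂(0.19) = 0.4552
−0.11·log₂(0.11) = 0.3503
Sum ≈ 2.7577 → 2.758 bits.

2.758 bits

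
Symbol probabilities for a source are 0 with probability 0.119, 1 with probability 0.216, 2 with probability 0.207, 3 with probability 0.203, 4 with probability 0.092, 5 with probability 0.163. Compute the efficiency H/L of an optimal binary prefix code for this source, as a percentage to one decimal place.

97.9%

Entropy H = −Σ p log₂ p ≈ 2.5236 bits.
Huffman merges: 23/250+119/1000→211/1000; 163/1000+203/1000→183/500; 207/1000+211/1000→209/500; 27/125+183/500→291/500; 209/500+291/500→1. L = 2577/1000 ≈ 2.5770.
Efficiency = H/L = 2.5236/2.5770 = 97.9%.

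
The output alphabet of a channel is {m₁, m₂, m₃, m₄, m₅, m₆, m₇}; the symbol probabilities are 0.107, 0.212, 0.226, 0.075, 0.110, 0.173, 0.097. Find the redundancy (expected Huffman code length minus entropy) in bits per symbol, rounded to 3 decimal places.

0.035 bits

Entropy H = −Σ p log₂ p ≈ 2.6993 bits.
Huffman merges: 3/40+97/1000→43/250; 107/1000+11/100→217/1000; 43/250+173/1000→69/200; 53/250+217/1000→429/1000; 113/500+69/200→571/1000; 429/1000+571/1000→1. L = 1367/500 ≈ 2.7340.
L − H = 2.7340 − 2.6993 = 0.035 bits.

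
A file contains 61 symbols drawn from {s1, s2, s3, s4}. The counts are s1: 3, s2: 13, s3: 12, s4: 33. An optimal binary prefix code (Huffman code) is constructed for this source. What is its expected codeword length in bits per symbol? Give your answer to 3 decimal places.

Probabilities are the counts divided by 61.
Repeatedly combine the two least-probable nodes; the expected code length is the sum of the merged weights.
merge 3/61 + 12/61 → 15/61
merge 13/61 + 15/61 → 28/61
merge 28/61 + 33/61 → 1
L = 15/61 + 28/61 + 1 = 104/61 ≈ 1.705 bits/symbol.

1.705 bits/symbol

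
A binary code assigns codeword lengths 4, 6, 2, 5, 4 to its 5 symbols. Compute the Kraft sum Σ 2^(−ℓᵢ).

With common denominator 2^6 = 64: Σ 2^(−ℓᵢ) = 4/64 + 1/64 + 16/64 + 2/64 + 4/64 = 27/64 = 0.421875.

0.421875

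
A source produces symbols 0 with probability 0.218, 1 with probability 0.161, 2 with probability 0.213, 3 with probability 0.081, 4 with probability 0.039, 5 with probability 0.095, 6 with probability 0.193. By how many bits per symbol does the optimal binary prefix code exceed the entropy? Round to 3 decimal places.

Entropy H = −Σ p log₂ p ≈ 2.6354 bits.
Huffman merges: 39/1000+81/1000→3/25; 19/200+3/25→43/200; 161/1000+193/1000→177/500; 213/1000+43/200→107/250; 109/500+177/500→143/250; 107/250+143/250→1. L = 2689/1000 ≈ 2.6890.
L − H = 2.6890 − 2.6354 = 0.054 bits.

0.054 bits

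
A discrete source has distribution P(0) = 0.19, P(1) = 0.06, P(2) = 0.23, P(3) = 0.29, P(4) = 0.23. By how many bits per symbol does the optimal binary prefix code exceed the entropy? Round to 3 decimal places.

0.058 bits

Entropy H = −Σ p log₂ p ≈ 2.1920 bits.
Huffman merges: 3/50+19/100→1/4; 23/100+23/100→23/50; 1/4+29/100→27/50; 23/50+27/50→1. L = 9/4 ≈ 2.2500.
L − H = 2.2500 − 2.1920 = 0.058 bits.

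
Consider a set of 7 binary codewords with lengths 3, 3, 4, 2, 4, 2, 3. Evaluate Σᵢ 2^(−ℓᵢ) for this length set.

With common denominator 2^4 = 16: Σ 2^(−ℓᵢ) = 2/16 + 2/16 + 1/16 + 4/16 + 1/16 + 4/16 + 2/16 = 16/16 = 1.

1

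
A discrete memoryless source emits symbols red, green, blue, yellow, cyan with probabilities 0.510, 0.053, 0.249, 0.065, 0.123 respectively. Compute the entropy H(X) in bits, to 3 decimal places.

H = −Σ pᵢ log₂ pᵢ.
−0.510·log₂(0.510) = 0.4954
−0.053·log₂(0.053) = 0.2246
−0.249·log₂(0.249) = 0.4994
−0.065·log₂(0.065) = 0.2563
−0.123·log₂(0.123) = 0.3719
Sum ≈ 1.8477 → 1.848 bits.

1.848 bits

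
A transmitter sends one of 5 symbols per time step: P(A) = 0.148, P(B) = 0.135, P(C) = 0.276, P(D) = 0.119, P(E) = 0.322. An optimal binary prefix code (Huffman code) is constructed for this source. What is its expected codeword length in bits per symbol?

2.254 bits/symbol

Repeatedly combine the two least-probable nodes; the expected code length is the sum of the merged weights.
merge 119/1000 + 27/200 → 127/500
merge 37/250 + 127/500 → 201/500
merge 69/250 + 161/500 → 299/500
merge 201/500 + 299/500 → 1
L = 127/500 + 201/500 + 299/500 + 1 = 1127/500 = 2.254 bits/symbol.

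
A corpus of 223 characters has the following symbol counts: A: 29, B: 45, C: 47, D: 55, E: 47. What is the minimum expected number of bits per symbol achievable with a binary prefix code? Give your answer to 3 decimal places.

2.332 bits/symbol

Probabilities are the counts divided by 223.
Repeatedly combine the two least-probable nodes; the expected code length is the sum of the merged weights.
merge 29/223 + 45/223 → 74/223
merge 47/223 + 47/223 → 94/223
merge 55/223 + 74/223 → 129/223
merge 94/223 + 129/223 → 1
L = 74/223 + 94/223 + 129/223 + 1 = 520/223 ≈ 2.332 bits/symbol.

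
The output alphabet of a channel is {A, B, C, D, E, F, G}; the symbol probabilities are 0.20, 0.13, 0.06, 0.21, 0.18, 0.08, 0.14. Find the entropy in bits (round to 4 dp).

2.6973 bits

H = −Σ pᵢ log₂ pᵢ.
−0.20·log₂(0.20) = 0.4644
−0.13·log₂(0.13) = 0.3826
−0.06·log₂(0.06) = 0.2435
−0.21·log₂(0.21) = 0.4728
−0.18·log₂(0.18) = 0.4453
−0.08·log₂(0.08) = 0.2915
−0.14·log₂(0.14) = 0.3971
Sum ≈ 2.6973 → 2.6973 bits.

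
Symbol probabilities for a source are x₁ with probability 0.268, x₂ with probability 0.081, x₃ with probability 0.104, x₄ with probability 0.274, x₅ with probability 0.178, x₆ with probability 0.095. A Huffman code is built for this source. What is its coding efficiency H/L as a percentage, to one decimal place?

98.5%

Entropy H = −Σ p log₂ p ≈ 2.4200 bits.
Huffman merges: 81/1000+19/200→22/125; 13/125+22/125→7/25; 89/500+67/250→223/500; 137/500+7/25→277/500; 223/500+277/500→1. L = 307/125 ≈ 2.4560.
Efficiency = H/L = 2.4200/2.4560 = 98.5%.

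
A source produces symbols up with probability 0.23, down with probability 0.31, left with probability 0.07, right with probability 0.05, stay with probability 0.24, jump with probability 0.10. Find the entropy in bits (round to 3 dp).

2.322 bits

H = −Σ pᵢ log₂ pᵢ.
−0.23·log₂(0.23) = 0.4877
−0.31·log₂(0.31) = 0.5238
−0.07·log₂(0.07) = 0.2686
−0.05·log₂(0.05) = 0.2161
−0.24·log₂(0.24) = 0.4941
−0.10·log₂(0.10) = 0.3322
Sum ≈ 2.3224 → 2.322 bits.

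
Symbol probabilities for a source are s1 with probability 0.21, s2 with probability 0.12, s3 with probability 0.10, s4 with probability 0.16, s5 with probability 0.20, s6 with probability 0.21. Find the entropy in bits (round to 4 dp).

H = −Σ pᵢ log₂ pᵢ.
−0.21·log₂(0.21) = 0.4728
−0.12·log₂(0.12) = 0.3671
−0.10·log₂(0.10) = 0.3322
−0.16·log₂(0.16) = 0.4230
−0.20·log₂(0.20) = 0.4644
−0.21·log₂(0.21) = 0.4728
Sum ≈ 2.5323 → 2.5323 bits.

2.5323 bits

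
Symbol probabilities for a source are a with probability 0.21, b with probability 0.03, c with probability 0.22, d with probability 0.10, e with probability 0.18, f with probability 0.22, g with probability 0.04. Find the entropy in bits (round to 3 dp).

2.549 bits

H = −Σ pᵢ log₂ pᵢ.
−0.21·log₂(0.21) = 0.4728
−0.03·log₂(0.03) = 0.1518
−0.22·log₂(0.22) = 0.4806
−0.10·log₂(0.10) = 0.3322
−0.18·log₂(0.18) = 0.4453
−0.22·log₂(0.22) = 0.4806
−0.04·log₂(0.04) = 0.1858
Sum ≈ 2.5490 → 2.549 bits.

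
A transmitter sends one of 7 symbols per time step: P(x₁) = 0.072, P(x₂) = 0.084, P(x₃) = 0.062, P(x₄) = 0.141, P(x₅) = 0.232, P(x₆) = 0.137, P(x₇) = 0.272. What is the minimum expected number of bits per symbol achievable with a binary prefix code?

Repeatedly combine the two least-probable nodes; the expected code length is the sum of the merged weights.
merge 31/500 + 9/125 → 67/500
merge 21/250 + 67/500 → 109/500
merge 137/1000 + 141/1000 → 139/500
merge 109/500 + 29/125 → 9/20
merge 34/125 + 139/500 → 11/20
merge 9/20 + 11/20 → 1
L = 67/500 + 109/500 + 139/500 + 9/20 + 11/20 + 1 = 263/100 = 2.63 bits/symbol.

2.63 bits/symbol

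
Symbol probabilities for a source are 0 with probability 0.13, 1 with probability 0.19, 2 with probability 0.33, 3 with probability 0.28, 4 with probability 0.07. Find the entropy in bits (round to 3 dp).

2.148 bits

H = −Σ pᵢ log₂ pᵢ.
−0.13·log₂(0.13) = 0.3826
−0.19·log₂(0.19) = 0.4552
−0.33·log₂(0.33) = 0.5278
−0.28·log₂(0.28) = 0.5142
−0.07·log₂(0.07) = 0.2686
Sum ≈ 2.1485 → 2.148 bits.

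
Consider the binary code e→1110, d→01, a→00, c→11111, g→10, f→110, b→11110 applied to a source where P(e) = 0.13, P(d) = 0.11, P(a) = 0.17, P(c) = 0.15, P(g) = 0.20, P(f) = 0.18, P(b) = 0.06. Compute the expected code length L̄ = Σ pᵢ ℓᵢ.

L̄ = Σ pᵢ·ℓᵢ = 0.13·4 + 0.11·2 + 0.17·2 + 0.15·5 + 0.20·2 + 0.18·3 + 0.06·5 = 3.07 bits/symbol.

3.07 bits/symbol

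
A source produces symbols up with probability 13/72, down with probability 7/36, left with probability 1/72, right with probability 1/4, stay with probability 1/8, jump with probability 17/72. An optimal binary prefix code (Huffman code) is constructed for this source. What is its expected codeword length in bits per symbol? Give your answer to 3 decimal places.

Repeatedly combine the two least-probable nodes; the expected code length is the sum of the merged weights.
merge 1/72 + 1/8 → 5/36
merge 5/36 + 13/72 → 23/72
merge 7/36 + 17/72 → 31/72
merge 1/4 + 23/72 → 41/72
merge 31/72 + 41/72 → 1
L = 5/36 + 23/72 + 31/72 + 41/72 + 1 = 59/24 ≈ 2.458 bits/symbol.

2.458 bits/symbol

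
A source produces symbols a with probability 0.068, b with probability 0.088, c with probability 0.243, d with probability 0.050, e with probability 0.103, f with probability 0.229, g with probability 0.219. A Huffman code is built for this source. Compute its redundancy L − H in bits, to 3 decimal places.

0.029 bits

Entropy H = −Σ p log₂ p ≈ 2.5889 bits.
Huffman merges: 1/20+17/250→59/500; 11/125+103/1000→191/1000; 59/500+191/1000→309/1000; 219/1000+229/1000→56/125; 243/1000+309/1000→69/125; 56/125+69/125→1. L = 1309/500 ≈ 2.6180.
L − H = 2.6180 − 2.5889 = 0.029 bits.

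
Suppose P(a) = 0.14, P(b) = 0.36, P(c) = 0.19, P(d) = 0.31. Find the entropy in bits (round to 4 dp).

1.9067 bits

H = −Σ pᵢ log₂ pᵢ.
−0.14·log₂(0.14) = 0.3971
−0.36·log₂(0.36) = 0.5306
−0.19·log₂(0.19) = 0.4552
−0.31·log₂(0.31) = 0.5238
Sum ≈ 1.9067 → 1.9067 bits.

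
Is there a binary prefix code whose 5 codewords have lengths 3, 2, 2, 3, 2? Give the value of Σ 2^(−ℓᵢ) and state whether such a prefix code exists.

With common denominator 2^3 = 8: Σ 2^(−ℓᵢ) = 1/8 + 2/8 + 2/8 + 1/8 + 2/8 = 8/8 = 1.
Kraft's inequality requires Σ ≤ 1; here Σ = 1 ≤ 1, so such a prefix code exists.

1; yes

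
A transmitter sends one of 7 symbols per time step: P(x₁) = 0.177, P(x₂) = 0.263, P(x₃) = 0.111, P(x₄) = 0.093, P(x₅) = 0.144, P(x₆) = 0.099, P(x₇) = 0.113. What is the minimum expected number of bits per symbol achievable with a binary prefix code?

Repeatedly combine the two least-probable nodes; the expected code length is the sum of the merged weights.
merge 93/1000 + 99/1000 → 24/125
merge 111/1000 + 113/1000 → 28/125
merge 18/125 + 177/1000 → 321/1000
merge 24/125 + 28/125 → 52/125
merge 263/1000 + 321/1000 → 73/125
merge 52/125 + 73/125 → 1
L = 24/125 + 28/125 + 321/1000 + 52/125 + 73/125 + 1 = 2737/1000 = 2.737 bits/symbol.

2.737 bits/symbol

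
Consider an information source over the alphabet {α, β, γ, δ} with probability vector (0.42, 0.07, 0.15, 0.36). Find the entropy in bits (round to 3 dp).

1.735 bits

H = −Σ pᵢ log₂ pᵢ.
−0.42·log₂(0.42) = 0.5256
−0.07·log₂(0.07) = 0.2686
−0.15·log₂(0.15) = 0.4105
−0.36·log₂(0.36) = 0.5306
Sum ≈ 1.7354 → 1.735 bits.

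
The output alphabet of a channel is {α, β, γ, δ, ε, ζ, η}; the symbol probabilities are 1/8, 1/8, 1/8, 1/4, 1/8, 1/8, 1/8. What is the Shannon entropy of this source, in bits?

2.75 bits

Each probability is a power of 1/2, so log₂(1/p) is an integer.
H = Σ p·log₂(1/p) = 1/8·3 + 1/8·3 + 1/8·3 + 1/4·2 + 1/8·3 + 1/8·3 + 1/8·3 = 2.75 bits.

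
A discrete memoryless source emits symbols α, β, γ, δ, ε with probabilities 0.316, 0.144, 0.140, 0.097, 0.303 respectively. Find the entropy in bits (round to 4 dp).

H = −Σ pᵢ log₂ pᵢ.
−0.316·log₂(0.316) = 0.5252
−0.144·log₂(0.144) = 0.4026
−0.140·log₂(0.140) = 0.3971
−0.097·log₂(0.097) = 0.3265
−0.303·log₂(0.303) = 0.5220
Sum ≈ 2.1733 → 2.1733 bits.

2.1733 bits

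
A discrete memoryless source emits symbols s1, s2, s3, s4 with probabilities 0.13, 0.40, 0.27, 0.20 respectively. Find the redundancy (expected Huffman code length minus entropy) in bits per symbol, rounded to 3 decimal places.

0.044 bits

Entropy H = −Σ p log₂ p ≈ 1.8858 bits.
Huffman merges: 13/100+1/5→33/100; 27/100+33/100→3/5; 2/5+3/5→1. L = 193/100 ≈ 1.9300.
L − H = 1.9300 − 1.8858 = 0.044 bits.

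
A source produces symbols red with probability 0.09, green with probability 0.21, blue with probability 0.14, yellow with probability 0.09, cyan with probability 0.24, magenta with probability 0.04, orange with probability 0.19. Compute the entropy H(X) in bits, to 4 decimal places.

H = −Σ pᵢ log₂ pᵢ.
−0.09·log₂(0.09) = 0.3127
−0.21·log₂(0.21) = 0.4728
−0.14·log₂(0.14) = 0.3971
−0.09·log₂(0.09) = 0.3127
−0.24·log₂(0.24) = 0.4941
−0.04·log₂(0.04) = 0.1858
−0.19·log₂(0.19) = 0.4552
Sum ≈ 2.6304 → 2.6304 bits.

2.6304 bits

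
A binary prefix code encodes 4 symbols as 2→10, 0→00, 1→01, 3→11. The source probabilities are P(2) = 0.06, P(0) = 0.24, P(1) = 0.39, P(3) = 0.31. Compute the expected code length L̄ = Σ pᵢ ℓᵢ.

2 bits/symbol

L̄ = Σ pᵢ·ℓᵢ = 0.06·2 + 0.24·2 + 0.39·2 + 0.31·2 = 2 bits/symbol.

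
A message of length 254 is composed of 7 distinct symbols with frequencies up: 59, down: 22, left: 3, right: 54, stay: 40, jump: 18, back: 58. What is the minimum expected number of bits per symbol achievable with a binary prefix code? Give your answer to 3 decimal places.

Probabilities are the counts divided by 254.
Repeatedly combine the two least-probable nodes; the expected code length is the sum of the merged weights.
merge 3/254 + 9/127 → 21/254
merge 21/254 + 11/127 → 43/254
merge 20/127 + 43/254 → 83/254
merge 27/127 + 29/127 → 56/127
merge 59/254 + 83/254 → 71/127
merge 56/127 + 71/127 → 1
L = 21/254 + 43/254 + 83/254 + 56/127 + 71/127 + 1 = 655/254 ≈ 2.579 bits/symbol.

2.579 bits/symbol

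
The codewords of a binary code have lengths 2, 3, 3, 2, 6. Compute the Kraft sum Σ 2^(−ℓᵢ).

0.765625

With common denominator 2^6 = 64: Σ 2^(−ℓᵢ) = 16/64 + 8/64 + 8/64 + 16/64 + 1/64 = 49/64 = 0.765625.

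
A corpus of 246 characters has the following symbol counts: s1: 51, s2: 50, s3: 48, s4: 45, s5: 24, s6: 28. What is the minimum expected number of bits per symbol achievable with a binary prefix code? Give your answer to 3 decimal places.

Probabilities are the counts divided by 246.
Repeatedly combine the two least-probable nodes; the expected code length is the sum of the merged weights.
merge 4/41 + 14/123 → 26/123
merge 15/82 + 8/41 → 31/82
merge 25/123 + 17/82 → 101/246
merge 26/123 + 31/82 → 145/246
merge 101/246 + 145/246 → 1
L = 26/123 + 31/82 + 101/246 + 145/246 + 1 = 637/246 ≈ 2.589 bits/symbol.

2.589 bits/symbol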